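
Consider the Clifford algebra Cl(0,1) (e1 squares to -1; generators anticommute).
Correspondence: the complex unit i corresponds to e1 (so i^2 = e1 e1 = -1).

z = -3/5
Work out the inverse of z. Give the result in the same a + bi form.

In blades: z = -3/5.
With qbar = -3/5 (scalar fixed, mapped units negated), z qbar = 9/25 (the sum of squared coefficients), so z^-1 = qbar / (9/25) = -5/3; translating back:
Answer: -5/3


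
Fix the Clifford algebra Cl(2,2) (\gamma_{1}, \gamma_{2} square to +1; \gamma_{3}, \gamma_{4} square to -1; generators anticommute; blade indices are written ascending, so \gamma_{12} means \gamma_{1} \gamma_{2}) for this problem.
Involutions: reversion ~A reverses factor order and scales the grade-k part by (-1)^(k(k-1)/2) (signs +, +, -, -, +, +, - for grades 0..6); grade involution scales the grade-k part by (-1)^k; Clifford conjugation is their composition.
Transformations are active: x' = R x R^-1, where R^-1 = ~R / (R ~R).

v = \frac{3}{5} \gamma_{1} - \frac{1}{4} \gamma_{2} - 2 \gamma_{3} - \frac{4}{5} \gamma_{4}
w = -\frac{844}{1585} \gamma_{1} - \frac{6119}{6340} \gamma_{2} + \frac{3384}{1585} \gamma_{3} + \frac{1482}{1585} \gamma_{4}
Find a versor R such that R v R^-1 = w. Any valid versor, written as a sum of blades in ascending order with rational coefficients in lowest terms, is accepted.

Construction: equal norms (both -\frac{1687}{400}) license R = v + w = \frac{107}{1585} \gamma_{1} - \frac{1926}{1585} \gamma_{2} + \frac{214}{1585} \gamma_{3} + \frac{214}{1585} \gamma_{4} — nothing changes along that direction, while (v - w)/2 changes sign, so v maps onto w.
Answer: \frac{107}{1585} \gamma_{1} - \frac{1926}{1585} \gamma_{2} + \frac{214}{1585} \gamma_{3} + \frac{214}{1585} \gamma_{4}


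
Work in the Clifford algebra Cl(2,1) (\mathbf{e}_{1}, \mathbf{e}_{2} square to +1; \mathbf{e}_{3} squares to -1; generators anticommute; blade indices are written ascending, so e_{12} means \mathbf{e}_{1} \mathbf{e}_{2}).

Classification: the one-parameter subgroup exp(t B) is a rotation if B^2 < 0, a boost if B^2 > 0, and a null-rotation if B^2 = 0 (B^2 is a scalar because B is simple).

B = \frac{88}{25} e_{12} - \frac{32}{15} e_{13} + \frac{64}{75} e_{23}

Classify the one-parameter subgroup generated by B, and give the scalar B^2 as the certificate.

B^2 term by term: the squares give (\frac{88}{25})^2*(e_{12})^2 + (-\frac{32}{15})^2*(e_{13})^2 + (\frac{64}{75})^2*(e_{23})^2 = \frac{7744}{625}*(-1) + \frac{1024}{225}*(+1) + \frac{4096}{5625}*(+1) = -\frac{64}{9} (each basis 2-blade squares to minus the product of its generators' squares); cross terms between blades sharing an index anticommute and cancel. So B^2 = -\frac{64}{9}.
Answer: rotation, certificate B^2 = -\frac{64}{9}. The class reads off the invariant scalar -\frac{64}{9} directly.


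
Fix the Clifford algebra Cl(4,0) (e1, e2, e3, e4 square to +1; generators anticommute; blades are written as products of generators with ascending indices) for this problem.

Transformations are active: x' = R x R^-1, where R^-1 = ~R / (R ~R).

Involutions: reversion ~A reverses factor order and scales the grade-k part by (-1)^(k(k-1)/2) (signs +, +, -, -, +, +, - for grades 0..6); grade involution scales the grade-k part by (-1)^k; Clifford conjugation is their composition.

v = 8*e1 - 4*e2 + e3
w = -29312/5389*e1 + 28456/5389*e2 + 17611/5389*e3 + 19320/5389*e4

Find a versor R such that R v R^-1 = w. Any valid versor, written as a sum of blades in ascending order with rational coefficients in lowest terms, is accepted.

A norm check does it: q(v) = q(w) = 81, hence R = v + w = 13800/5389*e1 + 6900/5389*e2 + 23000/5389*e3 + 19320/5389*e4 realises the map — parallel part kept, (v - w)/2 negated, v carried to w.
Answer: 13800/5389*e1 + 6900/5389*e2 + 23000/5389*e3 + 19320/5389*e4


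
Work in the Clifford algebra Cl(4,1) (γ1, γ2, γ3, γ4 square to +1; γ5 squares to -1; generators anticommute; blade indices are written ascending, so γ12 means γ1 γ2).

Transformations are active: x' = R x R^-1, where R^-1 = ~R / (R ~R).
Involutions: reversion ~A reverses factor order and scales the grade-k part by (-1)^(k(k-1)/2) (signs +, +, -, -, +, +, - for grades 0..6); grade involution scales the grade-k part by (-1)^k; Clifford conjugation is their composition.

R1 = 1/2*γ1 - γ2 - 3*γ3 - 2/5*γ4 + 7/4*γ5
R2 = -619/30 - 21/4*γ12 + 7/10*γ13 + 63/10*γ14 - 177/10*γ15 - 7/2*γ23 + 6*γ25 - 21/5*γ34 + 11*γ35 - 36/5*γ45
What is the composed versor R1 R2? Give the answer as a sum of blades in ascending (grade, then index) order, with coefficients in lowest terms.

Distribute over the terms of R1 (each basis-blade product reordered to ascending indices, repeated generators contracted through their squares):
(1/2*γ1) R2 = -619/60*γ1 - 21/8*γ2 + 7/20*γ3 + 63/20*γ4 - 177/20*γ5 - 7/4*γ123 + 3*γ125 - 21/10*γ134 + 11/2*γ135 - 18/5*γ145
(-γ2) R2 = -21/4*γ1 + 619/30*γ2 + 7/2*γ3 - 6*γ5 + 7/10*γ123 + 63/10*γ124 - 177/10*γ125 + 21/5*γ234 - 11*γ235 + 36/5*γ245
(-3*γ3) R2 = 21/10*γ1 - 21/2*γ2 + 619/10*γ3 + 63/5*γ4 - 33*γ5 + 63/4*γ123 + 189/10*γ134 - 531/10*γ135 + 18*γ235 + 108/5*γ345
(-2/5*γ4) R2 = 63/25*γ1 - 42/25*γ3 + 619/75*γ4 + 72/25*γ5 + 21/10*γ124 - 7/25*γ134 - 177/25*γ145 + 7/5*γ234 + 12/5*γ245 + 22/5*γ345
(7/4*γ5) R2 = -1239/40*γ1 + 21/2*γ2 + 77/4*γ3 - 63/5*γ4 - 4333/120*γ5 - 147/16*γ125 + 49/40*γ135 + 441/40*γ145 - 49/8*γ235 - 147/20*γ345
Summing the partial products and collecting blades:
Answer: -25153/600*γ1 + 2161/120*γ2 + 2083/25*γ3 + 3421/300*γ4 - 48647/600*γ5 + 147/10*γ123 + 42/5*γ124 - 1911/80*γ125 + 413/25*γ134 - 371/8*γ135 + 69/200*γ145 + 28/5*γ234 + 7/8*γ235 + 48/5*γ245 + 373/20*γ345


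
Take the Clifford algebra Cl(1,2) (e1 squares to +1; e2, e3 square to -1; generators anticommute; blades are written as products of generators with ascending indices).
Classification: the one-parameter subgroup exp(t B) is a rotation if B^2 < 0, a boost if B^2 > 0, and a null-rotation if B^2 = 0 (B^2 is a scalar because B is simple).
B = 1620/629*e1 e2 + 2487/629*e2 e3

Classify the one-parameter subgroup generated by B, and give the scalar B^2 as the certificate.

B^2 term by term: the squares give (1620/629)^2*(e1 e2)^2 + (2487/629)^2*(e2 e3)^2 = 2624400/395641*(+1) + 6185169/395641*(-1) = -9 (each basis 2-blade squares to minus the product of its generators' squares); cross terms between blades sharing an index anticommute and cancel. So B^2 = -9.
Answer: rotation, certificate B^2 = -9. The invariant at work: B^2 = -9 is unchanged by conjugation, hence its sign classifies the subgroup whatever basis B is written in.


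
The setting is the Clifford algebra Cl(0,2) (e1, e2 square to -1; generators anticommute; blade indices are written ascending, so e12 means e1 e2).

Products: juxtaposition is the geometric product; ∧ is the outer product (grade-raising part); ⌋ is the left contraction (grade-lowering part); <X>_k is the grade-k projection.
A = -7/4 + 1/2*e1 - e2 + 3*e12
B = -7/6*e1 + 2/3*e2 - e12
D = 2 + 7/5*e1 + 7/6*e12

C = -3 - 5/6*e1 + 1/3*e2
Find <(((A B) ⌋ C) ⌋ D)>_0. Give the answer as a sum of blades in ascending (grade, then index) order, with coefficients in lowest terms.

step 1: 17/4 + 25/24*e1 - 25/6*e2 + 11/12*e12
step 2: -1511/144 - 85/24*e1 + 17/12*e2
step 3: -577/36 - 1043/80*e1 + 595/144*e2 - 10577/864*e12
step 4: -577/36
Answer: -577/36


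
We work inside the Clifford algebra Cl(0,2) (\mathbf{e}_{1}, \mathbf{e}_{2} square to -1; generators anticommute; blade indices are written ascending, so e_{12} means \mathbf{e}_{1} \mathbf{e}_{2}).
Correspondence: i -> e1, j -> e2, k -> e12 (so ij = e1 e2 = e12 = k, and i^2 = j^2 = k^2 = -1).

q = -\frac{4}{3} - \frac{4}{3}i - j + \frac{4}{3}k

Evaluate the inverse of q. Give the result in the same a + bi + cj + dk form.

In blades: q = -\frac{4}{3} - \frac{4}{3} e_{1} - e_{2} + \frac{4}{3} e_{12}.
With qbar = -\frac{4}{3} + \frac{4}{3} e_{1} + e_{2} - \frac{4}{3} e_{12} (scalar fixed, mapped units negated), q qbar = \frac{19}{3} (the sum of squared coefficients), so q^-1 = qbar / (\frac{19}{3}) = -\frac{4}{19} + \frac{4}{19} e_{1} + \frac{3}{19} e_{2} - \frac{4}{19} e_{12}; translating back:
Answer: -\frac{4}{19} + \frac{4}{19}i + \frac{3}{19}j - \frac{4}{19}k


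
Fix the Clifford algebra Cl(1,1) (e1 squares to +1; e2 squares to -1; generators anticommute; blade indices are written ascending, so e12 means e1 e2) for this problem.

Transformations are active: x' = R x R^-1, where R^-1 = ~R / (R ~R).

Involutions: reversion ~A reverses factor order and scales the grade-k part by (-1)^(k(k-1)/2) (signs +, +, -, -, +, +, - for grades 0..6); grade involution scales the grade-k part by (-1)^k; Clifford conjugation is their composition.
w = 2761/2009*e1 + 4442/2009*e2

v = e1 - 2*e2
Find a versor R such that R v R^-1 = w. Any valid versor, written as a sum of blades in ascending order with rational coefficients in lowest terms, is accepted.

Reasoning: v^2 = w^2 = -3 since conjugation preserves the quadratic form; R = v + w = 4770/2009*e1 + 424/2009*e2 is then valid when invertible, keeping its own part and reversing (v - w)/2.
Answer: 4770/2009*e1 + 424/2009*e2


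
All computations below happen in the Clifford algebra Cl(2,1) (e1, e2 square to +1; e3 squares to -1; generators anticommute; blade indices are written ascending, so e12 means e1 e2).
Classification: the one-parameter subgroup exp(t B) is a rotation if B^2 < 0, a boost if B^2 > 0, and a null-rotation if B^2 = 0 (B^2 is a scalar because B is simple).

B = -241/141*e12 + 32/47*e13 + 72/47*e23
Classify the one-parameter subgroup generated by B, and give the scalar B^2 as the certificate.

B^2 term by term: the squares give (-241/141)^2*(e12)^2 + (32/47)^2*(e13)^2 + (72/47)^2*(e23)^2 = 58081/19881*(-1) + 1024/2209*(+1) + 5184/2209*(+1) = -1/9 (each basis 2-blade squares to minus the product of its generators' squares); cross terms between blades sharing an index anticommute and cancel. So B^2 = -1/9.
Answer: rotation, certificate B^2 = -1/9. One invariant decides it: the square -1/9 survives every conjugation, and its sign is exactly the classification.


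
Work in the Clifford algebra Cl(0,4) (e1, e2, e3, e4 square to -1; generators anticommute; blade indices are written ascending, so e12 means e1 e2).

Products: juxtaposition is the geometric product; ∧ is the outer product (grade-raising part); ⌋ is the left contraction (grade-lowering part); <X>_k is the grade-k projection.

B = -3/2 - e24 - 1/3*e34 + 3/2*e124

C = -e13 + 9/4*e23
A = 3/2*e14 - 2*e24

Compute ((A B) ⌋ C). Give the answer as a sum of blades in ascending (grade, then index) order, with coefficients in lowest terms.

step 1: -2 + 3*e1 + 9/4*e2 - 3/2*e12 - 1/2*e13 - 9/4*e14 + 2/3*e23 + 3*e24
step 2: -2 - 33/16*e3 + 2*e13 - 9/2*e23
Answer: -2 - 33/16*e3 + 2*e13 - 9/2*e23


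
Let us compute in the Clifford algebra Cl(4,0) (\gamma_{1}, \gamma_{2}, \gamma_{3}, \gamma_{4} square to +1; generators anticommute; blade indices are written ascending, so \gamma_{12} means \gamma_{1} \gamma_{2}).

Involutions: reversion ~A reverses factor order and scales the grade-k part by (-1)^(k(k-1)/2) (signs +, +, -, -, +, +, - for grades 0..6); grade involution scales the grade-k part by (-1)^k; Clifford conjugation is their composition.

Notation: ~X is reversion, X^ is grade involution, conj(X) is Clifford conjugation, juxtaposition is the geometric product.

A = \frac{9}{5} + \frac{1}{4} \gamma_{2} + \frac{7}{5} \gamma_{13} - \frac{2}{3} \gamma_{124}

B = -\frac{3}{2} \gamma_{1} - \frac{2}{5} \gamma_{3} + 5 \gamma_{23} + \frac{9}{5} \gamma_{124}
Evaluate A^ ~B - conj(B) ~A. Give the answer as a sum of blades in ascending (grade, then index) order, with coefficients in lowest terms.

first term: \frac{6}{5} - \frac{163}{50} \gamma_{1} + \frac{263}{100} \gamma_{3} + \frac{53}{8} \gamma_{12} - \frac{9}{20} \gamma_{14} - \frac{89}{10} \gamma_{23} - \gamma_{24} - \frac{81}{25} \gamma_{124} - \frac{10}{3} \gamma_{134} - \frac{63}{25} \gamma_{234} + \frac{4}{15} \gamma_{1234}
second term: -\frac{6}{5} + \frac{163}{50} \gamma_{1} - \frac{13}{100} \gamma_{3} + \frac{59}{8} \gamma_{12} - \frac{9}{20} \gamma_{14} - \frac{91}{10} \gamma_{23} + \gamma_{24} + \frac{81}{25} \gamma_{124} + \frac{10}{3} \gamma_{134} + \frac{63}{25} \gamma_{234} + \frac{4}{15} \gamma_{1234}
Answer: \frac{12}{5} - \frac{163}{25} \gamma_{1} + \frac{69}{25} \gamma_{3} - \frac{3}{4} \gamma_{12} + \frac{1}{5} \gamma_{23} - 2 \gamma_{24} - \frac{162}{25} \gamma_{124} - \frac{20}{3} \gamma_{134} - \frac{126}{25} \gamma_{234}


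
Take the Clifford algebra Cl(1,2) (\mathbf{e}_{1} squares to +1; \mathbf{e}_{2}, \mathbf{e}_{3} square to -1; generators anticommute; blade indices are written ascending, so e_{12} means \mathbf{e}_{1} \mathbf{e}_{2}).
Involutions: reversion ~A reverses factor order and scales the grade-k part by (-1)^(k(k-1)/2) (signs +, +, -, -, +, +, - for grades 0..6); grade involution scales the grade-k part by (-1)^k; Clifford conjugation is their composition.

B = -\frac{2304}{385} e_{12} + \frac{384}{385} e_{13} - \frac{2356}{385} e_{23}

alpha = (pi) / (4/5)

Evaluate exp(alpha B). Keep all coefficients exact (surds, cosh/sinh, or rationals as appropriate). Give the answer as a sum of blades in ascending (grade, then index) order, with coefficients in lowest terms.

B^2 term by term: the squares give (-\frac{2304}{385})^2*(e_{12})^2 + (\frac{384}{385})^2*(e_{13})^2 + (-\frac{2356}{385})^2*(e_{23})^2 = \frac{5308416}{148225}*(+1) + \frac{147456}{148225}*(+1) + \frac{5550736}{148225}*(-1) = -\frac{16}{25} (each basis 2-blade squares to minus the product of its generators' squares); cross terms between blades sharing an index anticommute and cancel. So B^2 = -\frac{16}{25}.
B^2 = -\frac{16}{25} — the series telescopes trigonometrically here: l = \frac{4}{5}, alpha*l = \pi, so exp(alpha B) = cos(\pi) + (sin(\pi)/(\frac{4}{5}))*B = -1 + (0)*B.
Answer: -1


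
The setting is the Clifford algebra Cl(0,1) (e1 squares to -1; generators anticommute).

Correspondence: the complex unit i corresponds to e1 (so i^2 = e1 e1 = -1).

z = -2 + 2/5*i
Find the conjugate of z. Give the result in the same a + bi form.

In blades: z = -2 + 2/5*e1.
Conjugation here is Clifford conjugation: the scalar is fixed and the grade-1 and grade-2 blades all flip sign, giving -2 - 2/5*e1; translating back:
Answer: -2 - 2/5*i


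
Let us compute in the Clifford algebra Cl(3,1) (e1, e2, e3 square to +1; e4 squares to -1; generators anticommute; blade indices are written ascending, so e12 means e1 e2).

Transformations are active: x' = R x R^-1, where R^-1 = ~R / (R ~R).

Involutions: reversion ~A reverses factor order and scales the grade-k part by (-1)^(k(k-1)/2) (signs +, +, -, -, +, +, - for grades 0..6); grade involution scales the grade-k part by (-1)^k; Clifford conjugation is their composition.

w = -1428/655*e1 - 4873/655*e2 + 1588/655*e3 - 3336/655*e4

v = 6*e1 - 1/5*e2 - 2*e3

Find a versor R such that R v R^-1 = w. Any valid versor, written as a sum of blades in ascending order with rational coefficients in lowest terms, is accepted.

Key observation: q(v) = q(w) = 1001/25 (sandwiches preserve the norm), so R = v + w = 2502/655*e1 - 5004/655*e2 + 278/655*e3 - 3336/655*e4 works whenever it is invertible — the component of v along it is kept and (v - w)/2 reverses, sending v to w.
Answer: 2502/655*e1 - 5004/655*e2 + 278/655*e3 - 3336/655*e4


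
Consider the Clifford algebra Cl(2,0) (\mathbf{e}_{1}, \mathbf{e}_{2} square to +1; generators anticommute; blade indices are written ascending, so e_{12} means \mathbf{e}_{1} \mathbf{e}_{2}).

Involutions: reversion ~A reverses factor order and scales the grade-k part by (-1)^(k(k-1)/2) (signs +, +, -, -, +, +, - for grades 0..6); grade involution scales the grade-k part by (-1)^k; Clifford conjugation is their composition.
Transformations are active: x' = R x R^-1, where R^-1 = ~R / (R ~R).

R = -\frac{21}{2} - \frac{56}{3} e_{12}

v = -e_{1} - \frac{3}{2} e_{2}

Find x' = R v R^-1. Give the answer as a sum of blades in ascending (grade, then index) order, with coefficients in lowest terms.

~R = -\frac{21}{2} + \frac{56}{3} e_{12}, and R ~R = \frac{16513}{36}, so R^-1 = ~R / (\frac{16513}{36}).
R v = \frac{77}{2} e_{1} - \frac{35}{12} e_{2}
Answer: -\frac{257}{337} e_{1} + \frac{1101}{674} e_{2}


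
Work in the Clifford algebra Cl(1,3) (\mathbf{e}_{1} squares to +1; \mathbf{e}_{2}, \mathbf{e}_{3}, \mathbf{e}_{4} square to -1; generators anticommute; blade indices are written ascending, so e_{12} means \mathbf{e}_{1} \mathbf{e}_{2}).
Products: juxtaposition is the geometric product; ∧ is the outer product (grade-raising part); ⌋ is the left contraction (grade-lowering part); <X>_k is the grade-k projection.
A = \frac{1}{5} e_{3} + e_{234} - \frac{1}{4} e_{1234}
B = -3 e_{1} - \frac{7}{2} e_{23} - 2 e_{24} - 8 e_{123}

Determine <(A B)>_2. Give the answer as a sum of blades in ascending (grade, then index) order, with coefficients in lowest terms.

step 1: -\frac{7}{10} e_{2} - 2 e_{3} + \frac{11}{2} e_{4} + \frac{8}{5} e_{12} + \frac{11}{10} e_{13} - \frac{71}{8} e_{14} - \frac{7}{20} e_{234} + 3 e_{1234}
step 2: \frac{8}{5} e_{12} + \frac{11}{10} e_{13} - \frac{71}{8} e_{14}
Answer: \frac{8}{5} e_{12} + \frac{11}{10} e_{13} - \frac{71}{8} e_{14}


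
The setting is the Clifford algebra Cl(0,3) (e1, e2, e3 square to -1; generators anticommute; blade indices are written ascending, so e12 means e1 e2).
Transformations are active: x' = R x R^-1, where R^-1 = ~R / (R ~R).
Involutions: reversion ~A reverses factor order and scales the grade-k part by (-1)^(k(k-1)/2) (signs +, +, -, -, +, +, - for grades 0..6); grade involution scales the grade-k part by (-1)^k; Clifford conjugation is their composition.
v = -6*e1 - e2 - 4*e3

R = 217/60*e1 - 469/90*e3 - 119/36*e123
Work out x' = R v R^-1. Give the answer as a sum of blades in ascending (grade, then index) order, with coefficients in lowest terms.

~R = 217/60*e1 - 469/90*e3 + 119/36*e123, and R ~R = -165767/3240, so R^-1 = ~R / (-165767/3240).
R v = 77/90 - 3031/180*e12 - 7637/180*e13 - 1127/45*e23
Answer: 44704/16915*e1 + 1290/199*e2 + 33803/16915*e3


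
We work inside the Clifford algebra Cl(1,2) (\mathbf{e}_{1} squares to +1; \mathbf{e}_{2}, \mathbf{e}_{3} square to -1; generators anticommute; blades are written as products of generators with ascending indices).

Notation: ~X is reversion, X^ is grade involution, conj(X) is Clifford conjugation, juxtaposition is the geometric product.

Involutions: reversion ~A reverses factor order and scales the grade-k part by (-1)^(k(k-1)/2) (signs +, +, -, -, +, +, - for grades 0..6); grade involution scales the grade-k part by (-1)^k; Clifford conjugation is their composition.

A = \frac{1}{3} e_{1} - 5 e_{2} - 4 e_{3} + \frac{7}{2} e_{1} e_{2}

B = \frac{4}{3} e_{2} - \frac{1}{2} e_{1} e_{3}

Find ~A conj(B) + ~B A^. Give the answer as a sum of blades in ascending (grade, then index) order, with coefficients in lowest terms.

first term: -\frac{20}{3} - \frac{20}{3} e_{1} + \frac{1}{6} e_{3} - \frac{4}{9} e_{1} e_{2} - \frac{43}{12} e_{2} e_{3} + \frac{5}{2} e_{1} e_{2} e_{3}
second term: -\frac{20}{3} + \frac{8}{3} e_{1} + \frac{1}{6} e_{3} + \frac{4}{9} e_{1} e_{2} + \frac{85}{12} e_{2} e_{3} - \frac{5}{2} e_{1} e_{2} e_{3}
Answer: -\frac{40}{3} - 4 e_{1} + \frac{1}{3} e_{3} + \frac{7}{2} e_{2} e_{3}


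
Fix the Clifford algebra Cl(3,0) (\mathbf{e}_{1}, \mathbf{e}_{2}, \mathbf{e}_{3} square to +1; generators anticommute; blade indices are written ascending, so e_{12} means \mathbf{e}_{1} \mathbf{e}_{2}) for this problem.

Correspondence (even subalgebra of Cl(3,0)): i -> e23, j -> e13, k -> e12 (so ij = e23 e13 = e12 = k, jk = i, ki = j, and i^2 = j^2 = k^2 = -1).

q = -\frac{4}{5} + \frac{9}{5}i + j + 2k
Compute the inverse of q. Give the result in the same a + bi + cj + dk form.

In blades: q = -\frac{4}{5} + 2 e_{12} + e_{13} + \frac{9}{5} e_{23}.
With qbar = -\frac{4}{5} - 2 e_{12} - e_{13} - \frac{9}{5} e_{23} (scalar fixed, mapped units negated), q qbar = \frac{222}{25} (the sum of squared coefficients), so q^-1 = qbar / (\frac{222}{25}) = -\frac{10}{111} - \frac{25}{111} e_{12} - \frac{25}{222} e_{13} - \frac{15}{74} e_{23}; translating back:
Answer: -\frac{10}{111} - \frac{15}{74}i - \frac{25}{222}j - \frac{25}{111}k


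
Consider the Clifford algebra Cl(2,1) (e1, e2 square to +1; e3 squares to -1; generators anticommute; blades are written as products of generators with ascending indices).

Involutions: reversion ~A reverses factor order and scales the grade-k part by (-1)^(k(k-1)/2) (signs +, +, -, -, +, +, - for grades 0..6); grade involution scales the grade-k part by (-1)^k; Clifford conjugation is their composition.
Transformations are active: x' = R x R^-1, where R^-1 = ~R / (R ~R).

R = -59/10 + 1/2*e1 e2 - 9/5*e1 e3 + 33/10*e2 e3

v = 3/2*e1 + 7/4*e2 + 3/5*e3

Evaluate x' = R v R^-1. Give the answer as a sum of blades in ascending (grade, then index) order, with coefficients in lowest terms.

~R = -59/10 - 1/2*e1 e2 + 9/5*e1 e3 - 33/10*e2 e3, and R ~R = 2093/100, so R^-1 = ~R / (2093/100).
R v = -1379/200*e1 - 2611/200*e2 - 1323/200*e3 + 42/5*e1 e2 e3
Answer: -17/65*e1 + 1083/260*e2 + 459/130*e3


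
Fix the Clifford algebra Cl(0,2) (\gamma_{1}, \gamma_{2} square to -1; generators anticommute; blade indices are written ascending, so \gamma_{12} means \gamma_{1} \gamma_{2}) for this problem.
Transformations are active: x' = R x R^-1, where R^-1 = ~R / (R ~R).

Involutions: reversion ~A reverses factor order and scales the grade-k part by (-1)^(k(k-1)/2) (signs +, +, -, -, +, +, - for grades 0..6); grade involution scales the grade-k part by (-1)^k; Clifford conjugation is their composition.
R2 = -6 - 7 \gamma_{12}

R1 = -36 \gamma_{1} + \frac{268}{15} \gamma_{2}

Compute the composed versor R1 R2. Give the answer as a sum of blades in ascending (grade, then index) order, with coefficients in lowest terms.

Distribute over the terms of R1 (each basis-blade product reordered to ascending indices, repeated generators contracted through their squares):
(-36 \gamma_{1}) R2 = 216 \gamma_{1} - 252 \gamma_{2}
(\frac{268}{15} \gamma_{2}) R2 = -\frac{1876}{15} \gamma_{1} - \frac{536}{5} \gamma_{2}
Summing the partial products and collecting blades:
Answer: \frac{1364}{15} \gamma_{1} - \frac{1796}{5} \gamma_{2}


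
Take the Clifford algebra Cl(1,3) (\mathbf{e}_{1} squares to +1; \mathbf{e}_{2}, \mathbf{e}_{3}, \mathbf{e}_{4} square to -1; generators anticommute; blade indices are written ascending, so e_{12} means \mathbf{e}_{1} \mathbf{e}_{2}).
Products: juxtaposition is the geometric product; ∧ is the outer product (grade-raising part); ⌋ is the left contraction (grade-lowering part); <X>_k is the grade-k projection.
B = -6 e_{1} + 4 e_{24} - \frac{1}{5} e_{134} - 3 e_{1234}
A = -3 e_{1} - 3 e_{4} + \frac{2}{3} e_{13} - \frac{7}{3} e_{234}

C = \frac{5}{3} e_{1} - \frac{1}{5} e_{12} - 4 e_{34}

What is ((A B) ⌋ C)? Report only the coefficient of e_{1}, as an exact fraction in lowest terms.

step 1: 18 - 7 e_{1} - 12 e_{2} - \frac{16}{3} e_{3} - \frac{2}{15} e_{4} + \frac{7}{15} e_{12} - \frac{3}{5} e_{13} - 18 e_{14} + 2 e_{24} + \frac{3}{5} e_{34} + 9 e_{123} - 12 e_{124} + 9 e_{234} - \frac{50}{3} e_{1234}
step 2: -\frac{234}{25} + \frac{162}{5} e_{1} + \frac{7}{5} e_{2} + \frac{8}{15} e_{3} - \frac{64}{3} e_{4} - \frac{18}{5} e_{12} - 72 e_{34}
Answer: \frac{162}{5}


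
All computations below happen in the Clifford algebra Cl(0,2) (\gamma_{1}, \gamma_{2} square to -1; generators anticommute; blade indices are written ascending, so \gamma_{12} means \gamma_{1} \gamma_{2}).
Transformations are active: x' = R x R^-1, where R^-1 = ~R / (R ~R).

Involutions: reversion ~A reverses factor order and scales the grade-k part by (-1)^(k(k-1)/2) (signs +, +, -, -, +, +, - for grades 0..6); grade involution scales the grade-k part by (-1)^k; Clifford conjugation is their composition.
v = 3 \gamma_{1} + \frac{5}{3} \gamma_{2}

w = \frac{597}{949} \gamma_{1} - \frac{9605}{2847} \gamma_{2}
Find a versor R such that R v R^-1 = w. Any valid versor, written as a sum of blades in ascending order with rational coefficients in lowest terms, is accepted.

Equal squares first: v^2 = w^2 = -\frac{106}{9}. Then v + w = \frac{3444}{949} \gamma_{1} - \frac{1620}{949} \gamma_{2} is a versor taking v to w, provided it is invertible.
Answer: \frac{3444}{949} \gamma_{1} - \frac{1620}{949} \gamma_{2}


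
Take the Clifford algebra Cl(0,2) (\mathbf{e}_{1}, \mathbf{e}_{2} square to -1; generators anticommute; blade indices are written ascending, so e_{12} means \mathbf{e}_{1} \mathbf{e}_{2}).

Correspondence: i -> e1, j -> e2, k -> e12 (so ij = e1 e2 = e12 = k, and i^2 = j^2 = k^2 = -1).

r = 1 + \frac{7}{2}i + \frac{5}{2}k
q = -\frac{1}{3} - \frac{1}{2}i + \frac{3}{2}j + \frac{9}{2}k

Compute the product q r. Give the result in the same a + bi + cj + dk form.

In blades: q = -\frac{1}{3} - \frac{1}{2} e_{1} + \frac{3}{2} e_{2} + \frac{9}{2} e_{12}, r = 1 + \frac{7}{2} e_{1} + \frac{5}{2} e_{12}.
Distribute q over r term by term (generator squares from the signature, products reordered to ascending indices): (-\frac{1}{3})*r = -\frac{1}{3} - \frac{7}{6} e_{1} - \frac{5}{6} e_{12}; (-\frac{1}{2} e_{1})*r = \frac{7}{4} - \frac{1}{2} e_{1} + \frac{5}{4} e_{2}; (\frac{3}{2} e_{2})*r = \frac{15}{4} e_{1} + \frac{3}{2} e_{2} - \frac{21}{4} e_{12}; (\frac{9}{2} e_{12})*r = -\frac{45}{4} + \frac{63}{4} e_{2} + \frac{9}{2} e_{12}.
Sum: -\frac{59}{6} + \frac{25}{12} e_{1} + \frac{37}{2} e_{2} - \frac{19}{12} e_{12}; translating back through the correspondence:
Answer: -\frac{59}{6} + \frac{25}{12}i + \frac{37}{2}j - \frac{19}{12}k


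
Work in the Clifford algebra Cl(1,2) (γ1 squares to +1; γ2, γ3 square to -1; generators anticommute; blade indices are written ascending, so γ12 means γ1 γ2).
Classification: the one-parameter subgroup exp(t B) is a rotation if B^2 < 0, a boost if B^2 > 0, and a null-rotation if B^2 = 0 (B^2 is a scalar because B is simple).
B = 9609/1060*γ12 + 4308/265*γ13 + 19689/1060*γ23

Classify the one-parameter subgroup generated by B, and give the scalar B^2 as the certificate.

B^2 term by term: the squares give (9609/1060)^2*(γ12)^2 + (4308/265)^2*(γ13)^2 + (19689/1060)^2*(γ23)^2 = 92332881/1123600*(+1) + 18558864/70225*(+1) + 387656721/1123600*(-1) = 36/25 (each basis 2-blade squares to minus the product of its generators' squares); cross terms between blades sharing an index anticommute and cancel. So B^2 = 36/25.
Answer: boost, certificate B^2 = 36/25. Why this suffices: the scalar 36/25 survives any versor conjugation, so its sign alone determines the class however B is presented.


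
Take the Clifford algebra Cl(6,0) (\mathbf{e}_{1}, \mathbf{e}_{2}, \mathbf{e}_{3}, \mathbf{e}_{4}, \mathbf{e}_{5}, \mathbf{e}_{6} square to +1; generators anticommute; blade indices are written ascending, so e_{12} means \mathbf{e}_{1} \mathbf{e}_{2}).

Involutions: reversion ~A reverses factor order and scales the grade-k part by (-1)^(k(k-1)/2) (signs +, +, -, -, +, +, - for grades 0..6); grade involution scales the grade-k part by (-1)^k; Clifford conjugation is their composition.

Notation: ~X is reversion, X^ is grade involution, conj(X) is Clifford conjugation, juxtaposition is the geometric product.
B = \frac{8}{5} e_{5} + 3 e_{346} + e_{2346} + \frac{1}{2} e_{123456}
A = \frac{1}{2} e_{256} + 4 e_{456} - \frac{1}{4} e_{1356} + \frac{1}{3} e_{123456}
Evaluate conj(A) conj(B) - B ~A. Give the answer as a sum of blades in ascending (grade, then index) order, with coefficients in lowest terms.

first term: -\frac{1}{6} + \frac{1}{3} e_{15} - \frac{1}{8} e_{24} + \frac{4}{5} e_{26} - 12 e_{35} + \frac{32}{5} e_{46} - 2 e_{123} + e_{125} - \frac{1}{4} e_{134} - \frac{2}{5} e_{136} - \frac{3}{4} e_{145} + 4 e_{235} + \frac{1}{2} e_{345} + \frac{1}{4} e_{1245} + \frac{3}{2} e_{2345} - \frac{8}{15} e_{12346}
second term: \frac{1}{6} + \frac{1}{3} e_{15} + \frac{1}{8} e_{24} + \frac{4}{5} e_{26} - 12 e_{35} + \frac{32}{5} e_{46} + 2 e_{123} - e_{125} + \frac{1}{4} e_{134} - \frac{2}{5} e_{136} - \frac{3}{4} e_{145} - 4 e_{235} - \frac{1}{2} e_{345} + \frac{1}{4} e_{1245} - \frac{3}{2} e_{2345} - \frac{8}{15} e_{12346}
Answer: -\frac{1}{3} - \frac{1}{4} e_{24} - 4 e_{123} + 2 e_{125} - \frac{1}{2} e_{134} + 8 e_{235} + e_{345} + 3 e_{2345}


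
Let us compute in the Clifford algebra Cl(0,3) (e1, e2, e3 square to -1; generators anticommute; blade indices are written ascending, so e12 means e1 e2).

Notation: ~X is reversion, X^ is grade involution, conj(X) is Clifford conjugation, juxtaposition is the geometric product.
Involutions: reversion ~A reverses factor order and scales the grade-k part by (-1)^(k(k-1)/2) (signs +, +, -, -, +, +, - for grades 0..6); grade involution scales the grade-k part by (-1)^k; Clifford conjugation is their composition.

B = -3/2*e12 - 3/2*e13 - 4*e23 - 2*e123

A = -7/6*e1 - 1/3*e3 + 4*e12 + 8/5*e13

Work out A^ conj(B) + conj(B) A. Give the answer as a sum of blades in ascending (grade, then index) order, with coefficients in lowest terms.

first term: -42/5 + 1/2*e1 - 217/60*e2 + 25/4*e3 + 106/15*e12 - 16*e13 + 89/15*e23 + 31/6*e123
second term: -42/5 + 1/2*e1 - 217/60*e2 + 25/4*e3 - 106/15*e12 + 16*e13 - 89/15*e23 - 31/6*e123
Answer: -84/5 + e1 - 217/30*e2 + 25/2*e3


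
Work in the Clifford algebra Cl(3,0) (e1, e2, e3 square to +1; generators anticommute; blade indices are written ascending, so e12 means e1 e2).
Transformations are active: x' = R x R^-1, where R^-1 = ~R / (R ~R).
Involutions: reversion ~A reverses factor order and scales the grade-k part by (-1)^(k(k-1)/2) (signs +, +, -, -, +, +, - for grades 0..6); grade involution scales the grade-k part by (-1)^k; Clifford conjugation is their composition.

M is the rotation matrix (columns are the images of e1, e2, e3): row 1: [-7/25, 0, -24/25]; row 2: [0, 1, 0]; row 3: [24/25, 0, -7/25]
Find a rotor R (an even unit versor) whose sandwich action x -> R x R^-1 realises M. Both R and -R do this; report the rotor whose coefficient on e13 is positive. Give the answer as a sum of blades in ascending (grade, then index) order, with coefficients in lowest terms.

Method: write R = a + b12*e12 + b13*e13 + b23*e23 with a^2 + b12^2 + b13^2 + b23^2 = 1 (so R^-1 = ~R). Expanding the columns R e_j ~R gives tr M = 4a^2 - 1 and, from the antisymmetric part, M21 - M12 = -4a*b12, M13 - M31 = 4a*b13, M32 - M23 = -4a*b23.
Here tr M = 11/25, so a^2 = (1 + tr M)/4 = 9/25 and a = ±3/5. Taking a = 3/5: M21 - M12 = 0, M13 - M31 = -48/25, M32 - M23 = 0, giving b12 = 0, b13 = -4/5, b23 = 0, i.e. R = 3/5 - 4/5*e13.
Its e13 coefficient is negative, so report the other preimage -R.
Answer: -3/5 + 4/5*e13. Recall the cover is two-to-one: with M of trace 11/25, both preimages act alike, and the stated e13 sign chooses the sheet.


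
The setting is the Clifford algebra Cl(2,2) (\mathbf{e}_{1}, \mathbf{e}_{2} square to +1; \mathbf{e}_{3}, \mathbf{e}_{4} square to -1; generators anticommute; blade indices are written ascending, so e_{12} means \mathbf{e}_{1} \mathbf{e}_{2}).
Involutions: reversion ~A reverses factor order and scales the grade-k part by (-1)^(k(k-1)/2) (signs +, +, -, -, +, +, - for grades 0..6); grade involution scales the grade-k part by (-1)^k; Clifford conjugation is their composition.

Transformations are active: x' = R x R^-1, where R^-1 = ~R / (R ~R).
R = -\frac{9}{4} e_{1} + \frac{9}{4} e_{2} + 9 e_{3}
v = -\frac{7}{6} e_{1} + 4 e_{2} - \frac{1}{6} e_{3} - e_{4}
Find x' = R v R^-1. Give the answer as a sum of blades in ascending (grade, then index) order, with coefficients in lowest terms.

~R = -\frac{9}{4} e_{1} + \frac{9}{4} e_{2} + 9 e_{3}, and R ~R = -\frac{567}{8}, so R^-1 = ~R / (-\frac{567}{8}).
R v = \frac{105}{8} - \frac{51}{8} e_{12} + \frac{87}{8} e_{13} + \frac{9}{4} e_{14} - \frac{291}{8} e_{23} - \frac{9}{4} e_{24} - 9 e_{34}
Answer: 2 e_{1} - \frac{29}{6} e_{2} - \frac{19}{6} e_{3} + e_{4}


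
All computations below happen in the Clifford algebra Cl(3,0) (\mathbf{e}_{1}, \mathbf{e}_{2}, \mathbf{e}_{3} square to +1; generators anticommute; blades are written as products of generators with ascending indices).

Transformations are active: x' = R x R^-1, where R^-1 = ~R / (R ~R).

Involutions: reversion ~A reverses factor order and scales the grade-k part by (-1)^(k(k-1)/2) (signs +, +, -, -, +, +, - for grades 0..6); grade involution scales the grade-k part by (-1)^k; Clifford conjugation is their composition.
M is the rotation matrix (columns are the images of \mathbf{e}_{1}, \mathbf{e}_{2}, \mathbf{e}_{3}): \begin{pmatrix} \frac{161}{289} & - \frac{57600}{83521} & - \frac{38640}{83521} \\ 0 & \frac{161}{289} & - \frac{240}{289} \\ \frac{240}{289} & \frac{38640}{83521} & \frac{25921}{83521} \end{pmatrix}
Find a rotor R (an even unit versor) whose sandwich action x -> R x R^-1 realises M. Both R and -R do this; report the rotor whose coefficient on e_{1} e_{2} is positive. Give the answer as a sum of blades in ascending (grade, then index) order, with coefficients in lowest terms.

Method: write R = a + b12*e_{1} e_{2} + b13*e_{1} e_{3} + b23*e_{2} e_{3} with a^2 + b12^2 + b13^2 + b23^2 = 1 (so R^-1 = ~R). Expanding the columns R e_j ~R gives tr M = 4a^2 - 1 and, from the antisymmetric part, M21 - M12 = -4a*b12, M13 - M31 = 4a*b13, M32 - M23 = -4a*b23.
Here tr M = \frac{118979}{83521}, so a^2 = (1 + tr M)/4 = \frac{50625}{83521} and a = ±\frac{225}{289}. Taking a = \frac{225}{289}: M21 - M12 = \frac{57600}{83521}, M13 - M31 = -\frac{108000}{83521}, M32 - M23 = \frac{108000}{83521}, giving b12 = -\frac{64}{289}, b13 = -\frac{120}{289}, b23 = -\frac{120}{289}, i.e. R = \frac{225}{289} - \frac{64}{289} e_{1} e_{2} - \frac{120}{289} e_{1} e_{3} - \frac{120}{289} e_{2} e_{3}.
Its e_{1} e_{2} coefficient is negative, so report the other preimage -R.
Answer: -\frac{225}{289} + \frac{64}{289} e_{1} e_{2} + \frac{120}{289} e_{1} e_{3} + \frac{120}{289} e_{2} e_{3}. Recall the cover is two-to-one: with M of trace \frac{118979}{83521}, both preimages act alike, and the stated e_{1} e_{2} sign chooses the sheet.


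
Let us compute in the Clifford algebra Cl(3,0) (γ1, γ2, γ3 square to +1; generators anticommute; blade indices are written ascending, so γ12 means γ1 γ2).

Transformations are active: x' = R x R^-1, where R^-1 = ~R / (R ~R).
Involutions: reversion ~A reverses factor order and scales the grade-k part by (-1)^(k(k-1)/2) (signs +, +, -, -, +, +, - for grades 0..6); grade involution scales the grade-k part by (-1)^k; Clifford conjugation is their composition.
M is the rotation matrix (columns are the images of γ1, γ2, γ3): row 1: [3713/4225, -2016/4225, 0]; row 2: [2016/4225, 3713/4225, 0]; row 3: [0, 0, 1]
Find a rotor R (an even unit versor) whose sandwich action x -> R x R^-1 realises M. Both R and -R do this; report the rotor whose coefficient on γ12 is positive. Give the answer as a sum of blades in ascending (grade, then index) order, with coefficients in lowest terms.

Method: write R = a + b12*γ12 + b13*γ13 + b23*γ23 with a^2 + b12^2 + b13^2 + b23^2 = 1 (so R^-1 = ~R). Expanding the columns R e_j ~R gives tr M = 4a^2 - 1 and, from the antisymmetric part, M21 - M12 = -4a*b12, M13 - M31 = 4a*b13, M32 - M23 = -4a*b23.
Here tr M = 11651/4225, so a^2 = (1 + tr M)/4 = 3969/4225 and a = ±63/65. Taking a = 63/65: M21 - M12 = 4032/4225, M13 - M31 = 0, M32 - M23 = 0, giving b12 = -16/65, b13 = 0, b23 = 0, i.e. R = 63/65 - 16/65*γ12.
Its γ12 coefficient is negative, so report the other preimage -R.
Answer: -63/65 + 16/65*γ12. Recall the cover is two-to-one: with M of trace 11651/4225, both preimages act alike, and the stated γ12 sign chooses the sheet.


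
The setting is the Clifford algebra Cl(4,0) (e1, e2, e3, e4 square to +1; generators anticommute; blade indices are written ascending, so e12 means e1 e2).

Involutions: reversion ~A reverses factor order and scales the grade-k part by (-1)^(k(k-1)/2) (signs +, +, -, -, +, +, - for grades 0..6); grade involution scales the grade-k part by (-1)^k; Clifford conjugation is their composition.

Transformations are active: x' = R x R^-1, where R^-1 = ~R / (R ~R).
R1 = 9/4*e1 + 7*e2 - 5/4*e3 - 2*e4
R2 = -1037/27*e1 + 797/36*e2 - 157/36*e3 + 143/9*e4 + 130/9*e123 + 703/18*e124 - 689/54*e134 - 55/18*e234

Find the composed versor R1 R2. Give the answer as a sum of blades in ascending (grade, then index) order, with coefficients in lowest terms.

Distribute over the terms of R1 (each basis-blade product reordered to ascending indices, repeated generators contracted through their squares):
(9/4*e1) R2 = -1037/12 + 797/16*e12 - 157/16*e13 + 143/4*e14 + 65/2*e23 + 703/8*e24 - 689/24*e34 - 55/8*e1234
(7*e2) R2 = 5579/36 + 7259/27*e12 - 910/9*e13 - 4921/18*e14 - 1099/36*e23 + 1001/9*e24 - 385/18*e34 + 4823/54*e1234
(-5/4*e3) R2 = 785/144 - 325/18*e12 - 5185/108*e13 - 3445/216*e14 + 3985/144*e23 - 275/72*e24 - 715/36*e34 - 3515/72*e1234
(-2*e4) R2 = -286/9 - 703/9*e12 + 689/27*e13 - 2074/27*e14 + 55/9*e23 + 797/18*e24 - 157/18*e34 + 260/9*e1234
Summing the partial products and collecting blades:
Answer: 2027/48 + 96119/432*e12 - 57635/432*e13 - 23789/72*e14 + 5149/144*e23 + 2156/9*e24 - 5665/72*e34 + 6751/108*e1234


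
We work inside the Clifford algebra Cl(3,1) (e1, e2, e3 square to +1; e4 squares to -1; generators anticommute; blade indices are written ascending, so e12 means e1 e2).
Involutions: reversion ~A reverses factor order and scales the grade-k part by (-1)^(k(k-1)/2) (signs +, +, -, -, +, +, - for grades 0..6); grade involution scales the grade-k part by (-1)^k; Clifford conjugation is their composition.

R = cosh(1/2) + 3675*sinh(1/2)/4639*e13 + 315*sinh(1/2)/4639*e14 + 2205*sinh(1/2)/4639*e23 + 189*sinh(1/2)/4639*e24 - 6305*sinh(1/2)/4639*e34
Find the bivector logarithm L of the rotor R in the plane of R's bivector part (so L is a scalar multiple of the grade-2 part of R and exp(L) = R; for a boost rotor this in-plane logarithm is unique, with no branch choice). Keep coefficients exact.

The scalar part of R is cosh(1/2), so cosh pins the rapidity up to sign — the sign comes from the bivector part; dividing that part by sinh of the rapidity yields the plane, and the in-plane L = rapidity * plane is unique because the two sign choices cancel.
Concretely: cosh(rapidity) = cosh(1/2) gives rapidity = ±1/2, and since rapidity/sinh(rapidity) is even the sign is immaterial: L = (rapidity/sinh(rapidity)) * <R>_2 = (1/(2*sinh(1/2))) * <R>_2.
Answer: 3675/9278*e13 + 315/9278*e14 + 2205/9278*e23 + 189/9278*e24 - 6305/9278*e34


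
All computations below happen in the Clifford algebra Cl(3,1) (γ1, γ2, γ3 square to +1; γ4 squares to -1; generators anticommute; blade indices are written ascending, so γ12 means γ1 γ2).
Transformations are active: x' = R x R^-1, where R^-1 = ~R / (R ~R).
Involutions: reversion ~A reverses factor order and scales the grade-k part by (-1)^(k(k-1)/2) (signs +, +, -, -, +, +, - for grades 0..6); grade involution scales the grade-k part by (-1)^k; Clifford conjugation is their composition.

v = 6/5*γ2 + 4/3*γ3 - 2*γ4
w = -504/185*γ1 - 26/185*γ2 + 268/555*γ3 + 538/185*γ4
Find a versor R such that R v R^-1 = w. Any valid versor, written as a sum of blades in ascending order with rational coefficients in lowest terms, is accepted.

Here q(v) = q(w) = -176/225; the classical choice R = v + w = -504/185*γ1 + 196/185*γ2 + 336/185*γ3 + 168/185*γ4 then realises v -> w under the sandwich.
Answer: -504/185*γ1 + 196/185*γ2 + 336/185*γ3 + 168/185*γ4


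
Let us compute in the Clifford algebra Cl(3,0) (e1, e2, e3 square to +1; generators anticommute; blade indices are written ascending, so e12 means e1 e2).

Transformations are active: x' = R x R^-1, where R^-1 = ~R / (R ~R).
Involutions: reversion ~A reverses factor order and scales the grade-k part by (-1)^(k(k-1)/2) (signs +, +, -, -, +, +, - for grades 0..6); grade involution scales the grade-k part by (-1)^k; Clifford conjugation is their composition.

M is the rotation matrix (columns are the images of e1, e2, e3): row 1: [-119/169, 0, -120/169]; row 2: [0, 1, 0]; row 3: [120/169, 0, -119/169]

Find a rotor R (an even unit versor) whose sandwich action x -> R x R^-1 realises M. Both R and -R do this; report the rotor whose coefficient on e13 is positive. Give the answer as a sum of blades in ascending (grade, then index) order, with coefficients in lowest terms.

Method: write R = a + b12*e12 + b13*e13 + b23*e23 with a^2 + b12^2 + b13^2 + b23^2 = 1 (so R^-1 = ~R). Expanding the columns R e_j ~R gives tr M = 4a^2 - 1 and, from the antisymmetric part, M21 - M12 = -4a*b12, M13 - M31 = 4a*b13, M32 - M23 = -4a*b23.
Here tr M = -69/169, so a^2 = (1 + tr M)/4 = 25/169 and a = ±5/13. Taking a = 5/13: M21 - M12 = 0, M13 - M31 = -240/169, M32 - M23 = 0, giving b12 = 0, b13 = -12/13, b23 = 0, i.e. R = 5/13 - 12/13*e13.
Its e13 coefficient is negative, so report the other preimage -R.
Answer: -5/13 + 12/13*e13. Uniqueness: Spin(3) -> SO(3) maps R and -R to the same rotation of trace -69/169; fixing the sign of the e13 coefficient removes the ambiguity.
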